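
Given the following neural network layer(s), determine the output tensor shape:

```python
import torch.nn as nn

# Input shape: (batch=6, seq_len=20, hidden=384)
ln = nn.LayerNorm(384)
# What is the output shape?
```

Input: (6, 20, 384) -> Output: (6, 20, 384)

Answer: (6, 20, 384)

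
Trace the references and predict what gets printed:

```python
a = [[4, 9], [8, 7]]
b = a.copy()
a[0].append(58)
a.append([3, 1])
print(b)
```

Key concept: shallow copy with nested lists.
Step by step:
`a = [[4, 9], [8, 7]]` → a = [[4, 9], [8, 7]]
`b = a.copy()` → b = [[4, 9], [8, 7]]
`a[0].append(58)` → a = [[4, 9, 58], [8, 7]]; b = [[4, 9, 58], [8, 7]]
`a.append([3, 1])` → a = [[4, 9, 58], [8, 7], [3, 1]]
`print(b)` → prints [[4, 9, 58], [8, 7]]

Answer: [[4, 9, 58], [8, 7]]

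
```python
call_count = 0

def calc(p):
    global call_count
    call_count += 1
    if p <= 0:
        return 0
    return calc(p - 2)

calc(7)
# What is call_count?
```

Linear recursion stepping by 2: 5 calls from p=7 down to ≤0.

Answer: 5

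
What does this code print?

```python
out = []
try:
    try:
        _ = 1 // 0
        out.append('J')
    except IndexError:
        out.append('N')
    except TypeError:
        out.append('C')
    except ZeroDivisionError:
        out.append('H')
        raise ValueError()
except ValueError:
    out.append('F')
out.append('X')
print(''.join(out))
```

Execution trace: 'H' (inner except ZeroDivisionError) → 'F' (outer except ValueError) → 'X' (after the try/except). Output: HFX

Answer: HFX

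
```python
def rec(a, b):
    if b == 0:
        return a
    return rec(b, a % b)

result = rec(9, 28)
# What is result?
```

rec(9, 28) -> rec(28, 9) -> rec(9, 1) -> rec(1, 0) -> 1

Answer: 1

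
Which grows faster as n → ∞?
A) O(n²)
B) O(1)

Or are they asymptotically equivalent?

O(n²) vs O(1): Higher order terms dominate.

Answer: A) O(n²) grows faster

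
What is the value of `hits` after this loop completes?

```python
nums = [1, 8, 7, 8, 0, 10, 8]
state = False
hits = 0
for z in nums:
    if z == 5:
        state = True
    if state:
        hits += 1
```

Count elements after first 5 in [1, 8, 7, 8, 0, 10, 8]
`hits` takes the values: 0

Answer: 0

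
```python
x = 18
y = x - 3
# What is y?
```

Trace:
`x = 18` → x = 18
`y = x - 3` → y = 15
So y = 15

Answer: 15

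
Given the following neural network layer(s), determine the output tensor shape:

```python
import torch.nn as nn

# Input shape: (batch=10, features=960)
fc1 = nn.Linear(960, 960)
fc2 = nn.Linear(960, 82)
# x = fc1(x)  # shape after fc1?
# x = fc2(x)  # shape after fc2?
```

Input: (10, 960) -> after fc1: (10, 960) -> Output: (10, 82)

Answer: (10, 82)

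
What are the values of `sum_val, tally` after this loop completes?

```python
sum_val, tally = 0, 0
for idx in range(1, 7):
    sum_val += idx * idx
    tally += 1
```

Sum of squares and count
`sum_val, tally` takes the values: (0, 0) → (1, 0) → (1, 1) → (5, 1) → (5, 2) → (14, 2) → (14, 3) → (30, 3) → (30, 4) → (55, 4) → (55, 5) → (91, 5) → (91, 6)

Answer: 91, 6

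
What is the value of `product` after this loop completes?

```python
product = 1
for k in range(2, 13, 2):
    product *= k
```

Product of even numbers 2 to 12
`product` takes the values: 1 → 2 → 8 → 48 → 384 → 3840 → 46080

Answer: 46080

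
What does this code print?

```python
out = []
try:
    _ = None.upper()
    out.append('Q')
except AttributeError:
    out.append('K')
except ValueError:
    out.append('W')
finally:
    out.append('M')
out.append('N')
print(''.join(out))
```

Execution trace: 'K' (except AttributeError) → 'M' (finally) → 'N' (after the try/except). Output: KMN

Answer: KMN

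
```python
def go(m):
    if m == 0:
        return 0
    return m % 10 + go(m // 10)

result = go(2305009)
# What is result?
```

Sum of digits of 2305009: 9 + 0 + 0 + 5 + 0 + 3 + 2 = 19

Answer: 19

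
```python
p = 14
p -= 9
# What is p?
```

Trace:
`p = 14` → p = 14
`p -= 9` → p = 5
So p = 5

Answer: 5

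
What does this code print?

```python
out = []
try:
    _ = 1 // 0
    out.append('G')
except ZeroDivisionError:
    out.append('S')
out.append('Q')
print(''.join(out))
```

Execution trace: 'S' (except ZeroDivisionError) → 'Q' (after the try/except). Output: SQ

Answer: SQ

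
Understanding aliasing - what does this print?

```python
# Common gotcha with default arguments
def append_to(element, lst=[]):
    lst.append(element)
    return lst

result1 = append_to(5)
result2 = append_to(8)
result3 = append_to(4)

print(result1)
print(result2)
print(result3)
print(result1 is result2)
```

Key concept: mutable default argument gotcha.
Step by step:
`result1 = append_to(5)` → result1 = [5]
`result2 = append_to(8)` → result1 = [5, 8] (same object as result2); result2 = [5, 8] (same object as result1)
`result3 = append_to(4)` → result1 = [5, 8, 4] (same object as result2, result3); result2 = [5, 8, 4] (same object as result1, result3); result3 = [5, 8, 4] (same object as result1, result2)
`print(result1)` → prints [5, 8, 4]
`print(result2)` → prints [5, 8, 4]
`print(result3)` → prints [5, 8, 4]
`print(result1 is result2)` → prints True

Answer:
[5, 8, 4]
[5, 8, 4]
[5, 8, 4]
True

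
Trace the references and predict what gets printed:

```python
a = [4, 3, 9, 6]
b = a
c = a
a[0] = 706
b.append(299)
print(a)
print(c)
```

Key concept: multiple aliases.
Step by step:
`a = [4, 3, 9, 6]` → a = [4, 3, 9, 6]
`b = a` → b = [4, 3, 9, 6] (same object as a)
`c = a` → c = [4, 3, 9, 6] (same object as a, b)
`a[0] = 706` → a = [706, 3, 9, 6] (same object as b, c); b = [706, 3, 9, 6] (same object as a, c); c = [706, 3, 9, 6] (same object as a, b)
`b.append(299)` → a = [706, 3, 9, 6, 299] (same object as b, c); b = [706, 3, 9, 6, 299] (same object as a, c); c = [706, 3, 9, 6, 299] (same object as a, b)
`print(a)` → prints [706, 3, 9, 6, 299]
`print(c)` → prints [706, 3, 9, 6, 299]

Answer:
[706, 3, 9, 6, 299]
[706, 3, 9, 6, 299]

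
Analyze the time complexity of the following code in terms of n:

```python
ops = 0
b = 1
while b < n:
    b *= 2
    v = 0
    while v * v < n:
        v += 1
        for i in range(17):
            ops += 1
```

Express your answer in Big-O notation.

Each loop level contributes: log n × √n × 1. Multiplying the contributions gives O(√n log n).

Answer: O(√n log n)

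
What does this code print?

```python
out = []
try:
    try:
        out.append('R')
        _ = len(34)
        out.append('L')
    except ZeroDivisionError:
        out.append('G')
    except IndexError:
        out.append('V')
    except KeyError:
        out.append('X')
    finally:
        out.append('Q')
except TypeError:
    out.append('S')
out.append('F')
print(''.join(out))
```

Execution trace: 'R' (try body) → 'Q' (finally) → 'S' (outer except TypeError) → 'F' (after the try/except). Output: RQSF

Answer: RQSF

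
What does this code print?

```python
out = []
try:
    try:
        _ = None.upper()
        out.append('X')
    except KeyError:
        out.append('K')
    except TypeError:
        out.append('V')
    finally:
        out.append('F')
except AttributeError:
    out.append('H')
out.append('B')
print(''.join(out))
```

Execution trace: 'F' (finally) → 'H' (outer except AttributeError) → 'B' (after the try/except). Output: FHB

Answer: FHB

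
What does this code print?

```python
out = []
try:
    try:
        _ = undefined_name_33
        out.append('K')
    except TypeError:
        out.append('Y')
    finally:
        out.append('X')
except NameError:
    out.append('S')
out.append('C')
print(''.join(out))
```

Execution trace: 'X' (inner finally) → 'S' (outer except NameError) → 'C' (after the try/except). Output: XSC

Answer: XSC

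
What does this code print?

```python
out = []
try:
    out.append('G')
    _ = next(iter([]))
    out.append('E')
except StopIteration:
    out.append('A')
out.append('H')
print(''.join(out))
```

Execution trace: 'G' (try body) → 'A' (except StopIteration) → 'H' (after the try/except). Output: GAH

Answer: GAH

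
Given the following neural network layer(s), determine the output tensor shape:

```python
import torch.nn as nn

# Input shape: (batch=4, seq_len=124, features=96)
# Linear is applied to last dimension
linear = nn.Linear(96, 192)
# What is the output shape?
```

Input: (4, 124, 96) -> Output: (4, 124, 192)

Answer: (4, 124, 192)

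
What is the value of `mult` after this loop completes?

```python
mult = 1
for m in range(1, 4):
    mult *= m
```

3! = 6
`mult` takes the values: 1 → 2 → 6

Answer: 6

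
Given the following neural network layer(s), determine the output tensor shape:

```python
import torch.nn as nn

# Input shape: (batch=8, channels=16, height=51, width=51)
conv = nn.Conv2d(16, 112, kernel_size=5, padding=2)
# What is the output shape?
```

Input: (8, 16, 51, 51) -> Output: (8, 112, 51, 51)

Answer: (8, 112, 51, 51)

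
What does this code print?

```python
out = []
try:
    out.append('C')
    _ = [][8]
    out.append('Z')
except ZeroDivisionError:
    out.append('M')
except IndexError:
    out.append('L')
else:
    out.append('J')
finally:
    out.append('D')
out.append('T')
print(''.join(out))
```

Execution trace: 'C' (try body) → 'L' (except IndexError) → 'D' (finally) → 'T' (after the try/except). Output: CLDT

Answer: CLDT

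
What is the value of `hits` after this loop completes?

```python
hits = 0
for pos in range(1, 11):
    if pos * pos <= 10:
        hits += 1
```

Count numbers where pos² ≤ 10
`hits` takes the values: 0 → 1 → 2 → 3

Answer: 3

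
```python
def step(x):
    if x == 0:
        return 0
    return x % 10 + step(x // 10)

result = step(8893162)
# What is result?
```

Sum of digits of 8893162: 2 + 6 + 1 + 3 + 9 + 8 + 8 = 37

Answer: 37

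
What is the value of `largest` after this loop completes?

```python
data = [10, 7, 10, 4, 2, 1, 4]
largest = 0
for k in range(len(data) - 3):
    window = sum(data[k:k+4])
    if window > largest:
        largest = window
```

Max sum of 4-element window in [10, 7, 10, 4, 2, 1, 4]
`largest` takes the values: 0 → 31

Answer: 31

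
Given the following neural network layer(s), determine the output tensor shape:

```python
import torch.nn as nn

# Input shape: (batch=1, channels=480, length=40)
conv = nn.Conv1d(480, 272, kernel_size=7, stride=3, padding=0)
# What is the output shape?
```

Input: (1, 480, 40) -> Output: (1, 272, 12)

Answer: (1, 272, 12)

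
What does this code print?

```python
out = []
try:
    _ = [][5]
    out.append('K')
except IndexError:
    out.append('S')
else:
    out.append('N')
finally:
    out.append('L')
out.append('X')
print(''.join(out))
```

Execution trace: 'S' (except IndexError) → 'L' (finally) → 'X' (after the try/except). Output: SLX

Answer: SLX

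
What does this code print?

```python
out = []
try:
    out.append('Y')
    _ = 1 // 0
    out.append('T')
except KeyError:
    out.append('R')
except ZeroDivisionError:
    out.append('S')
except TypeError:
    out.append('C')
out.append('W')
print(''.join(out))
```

Execution trace: 'Y' (try body) → 'S' (except ZeroDivisionError) → 'W' (after the try/except). Output: YSW

Answer: YSW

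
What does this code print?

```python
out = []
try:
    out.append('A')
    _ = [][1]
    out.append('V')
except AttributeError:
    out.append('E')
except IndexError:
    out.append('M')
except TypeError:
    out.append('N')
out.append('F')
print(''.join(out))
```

Execution trace: 'A' (try body) → 'M' (except IndexError) → 'F' (after the try/except). Output: AMF

Answer: AMF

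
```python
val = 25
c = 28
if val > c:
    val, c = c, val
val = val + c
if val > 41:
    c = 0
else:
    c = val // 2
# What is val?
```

Trace:
`val = 25` → val = 25
`c = 28` → c = 28
`if val > c: ...` → val > c is False → no variable changes
`val = val + c` → val = 53
`if val > 41: ...` → val > 41 is True → c = 0
So val = 53

Answer: 53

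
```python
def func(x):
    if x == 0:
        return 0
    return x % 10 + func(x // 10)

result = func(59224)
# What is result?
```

Sum of digits of 59224: 4 + 2 + 2 + 9 + 5 = 22

Answer: 22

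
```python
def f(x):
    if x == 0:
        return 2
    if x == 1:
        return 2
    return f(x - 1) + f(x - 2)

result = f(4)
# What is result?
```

Build up from base cases: f(0)=2, f(1)=2, f(2)=4, f(3)=6, f(4)=10

Answer: 10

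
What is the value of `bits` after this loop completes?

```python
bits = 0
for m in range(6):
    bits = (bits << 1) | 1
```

Build 6 consecutive 1-bits: 0b111111
`bits` takes the values: 0 → 1 → 3 → 7 → 15 → 31 → 63

Answer: 63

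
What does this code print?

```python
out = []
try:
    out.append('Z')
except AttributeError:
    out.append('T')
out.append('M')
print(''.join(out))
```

Execution trace: 'Z' (try body, no exception) → 'M' (after the try/except). Output: ZM

Answer: ZM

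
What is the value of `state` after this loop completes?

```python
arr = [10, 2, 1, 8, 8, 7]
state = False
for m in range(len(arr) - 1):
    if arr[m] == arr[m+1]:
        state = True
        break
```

Check consecutive duplicates in [10, 2, 1, 8, 8, 7]
`state` takes the values: False → True

Answer: True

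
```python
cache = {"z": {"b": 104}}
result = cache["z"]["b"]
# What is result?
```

Trace:
`cache = {"z": {"b": 104}}` → cache = {'z': {'b': 104}}
`result = cache["z"]["b"]` → result = 104
So result = 104

Answer: 104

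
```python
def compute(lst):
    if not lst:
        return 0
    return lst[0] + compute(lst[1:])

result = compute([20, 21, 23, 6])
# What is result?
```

20 + 21 + 23 + 6 + 0 = 70

Answer: 70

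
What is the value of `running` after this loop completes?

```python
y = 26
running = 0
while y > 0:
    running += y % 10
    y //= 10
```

Sum digits of 26
`running` takes the values: 0 → 6 → 8

Answer: 8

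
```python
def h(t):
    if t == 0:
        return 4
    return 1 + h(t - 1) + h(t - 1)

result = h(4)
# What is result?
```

h(t) = 1 + 2·h(t-1), h(0)=4. Closed form: (4+1)·2^4 - 1 = 79.

Answer: 79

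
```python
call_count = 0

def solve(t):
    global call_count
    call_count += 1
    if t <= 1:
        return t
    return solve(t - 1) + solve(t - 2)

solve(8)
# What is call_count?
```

Calls(t) = 1 + Calls(t-1) + Calls(t-2); Calls(0)=Calls(1)=1. For t=8 this gives 67.

Answer: 67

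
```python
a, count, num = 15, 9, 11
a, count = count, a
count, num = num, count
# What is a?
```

Trace:
`a, count, num = 15, 9, 11` → a = 15; count = 9; num = 11
`a, count = count, a` → a = 9; count = 15
`count, num = num, count` → count = 11; num = 15
So a = 9

Answer: 9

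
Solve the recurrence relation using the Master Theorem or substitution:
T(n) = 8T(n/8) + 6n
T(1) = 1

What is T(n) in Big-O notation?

By Master Theorem: a=8, b=8, f(n)=6n. Since log_8(8) = 1 and f(n) = Θ(n^1), Case 2 applies. T(n) = O(n log n).

Answer: O(n log n)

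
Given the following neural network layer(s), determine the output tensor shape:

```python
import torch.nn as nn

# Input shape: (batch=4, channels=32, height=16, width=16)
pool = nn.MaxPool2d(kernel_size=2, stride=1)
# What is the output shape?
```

Input: (4, 32, 16, 16) -> Output: (4, 32, 15, 15)

Answer: (4, 32, 15, 15)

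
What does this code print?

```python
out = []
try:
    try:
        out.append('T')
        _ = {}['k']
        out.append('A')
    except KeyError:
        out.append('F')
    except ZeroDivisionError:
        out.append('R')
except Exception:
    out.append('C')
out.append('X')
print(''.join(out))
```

Execution trace: 'T' (inner try body) → 'F' (inner except KeyError) → 'X' (after the try/except). Output: TFX

Answer: TFX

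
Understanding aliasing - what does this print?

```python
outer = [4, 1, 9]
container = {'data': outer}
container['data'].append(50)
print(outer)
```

Key concept: dict holds reference to list.
Step by step:
`outer = [4, 1, 9]` → outer = [4, 1, 9]
`container = {'data': outer}` → container = {'data': [4, 1, 9]}
`container['data'].append(50)` → outer = [4, 1, 9, 50]; container = {'data': [4, 1, 9, 50]}
`print(outer)` → prints [4, 1, 9, 50]

Answer: [4, 1, 9, 50]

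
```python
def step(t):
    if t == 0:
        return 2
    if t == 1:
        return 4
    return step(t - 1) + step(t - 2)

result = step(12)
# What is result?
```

Build up from base cases: step(0)=2, step(1)=4, step(2)=6, step(3)=10, step(4)=16, step(5)=26, step(6)=42, ..., step(12)=754

Answer: 754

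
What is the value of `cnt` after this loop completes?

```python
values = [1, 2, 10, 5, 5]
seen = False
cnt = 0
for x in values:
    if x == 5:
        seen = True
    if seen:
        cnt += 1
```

Count elements after first 5 in [1, 2, 10, 5, 5]
`cnt` takes the values: 0 → 1 → 2

Answer: 2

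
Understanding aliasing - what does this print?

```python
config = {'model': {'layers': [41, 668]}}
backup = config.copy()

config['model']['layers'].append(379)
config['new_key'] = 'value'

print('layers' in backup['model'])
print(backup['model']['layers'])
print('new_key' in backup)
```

Key concept: shallow copy gotcha with nested dict.
Step by step:
`config = {'model': {'layers': [41, 668]}}` → config = {'model': {'layers': [41, 668]}}
`backup = config.copy()` → backup = {'model': {'layers': [41, 668]}}
`config['model']['layers'].append(379)` → config = {'model': {'layers': [41, 668, 379]}}; backup = {'model': {'layers': [41, 668, 379]}}
`config['new_key'] = 'value'` → config = {'model': {'layers': [41, 668, 379]}, 'new_key': 'value'}
`print('layers' in backup['model'])` → prints True
`print(backup['model']['layers'])` → prints [41, 668, 379]
`print('new_key' in backup)` → prints False

Answer:
True
[41, 668, 379]
False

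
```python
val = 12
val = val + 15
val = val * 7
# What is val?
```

Trace:
`val = 12` → val = 12
`val = val + 15` → val = 27
`val = val * 7` → val = 189
So val = 189

Answer: 189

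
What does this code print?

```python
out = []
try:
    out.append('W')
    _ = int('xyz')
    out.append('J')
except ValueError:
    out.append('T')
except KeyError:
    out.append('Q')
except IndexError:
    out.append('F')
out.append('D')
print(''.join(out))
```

Execution trace: 'W' (try body) → 'T' (except ValueError) → 'D' (after the try/except). Output: WTD

Answer: WTD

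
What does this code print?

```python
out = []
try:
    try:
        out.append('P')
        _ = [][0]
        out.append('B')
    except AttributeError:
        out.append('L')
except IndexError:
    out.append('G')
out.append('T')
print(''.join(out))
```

Execution trace: 'P' (try body) → 'G' (outer except IndexError) → 'T' (after the try/except). Output: PGT

Answer: PGT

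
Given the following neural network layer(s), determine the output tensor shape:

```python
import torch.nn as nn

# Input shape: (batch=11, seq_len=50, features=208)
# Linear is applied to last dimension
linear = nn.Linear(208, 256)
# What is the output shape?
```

Input: (11, 50, 208) -> Output: (11, 50, 256)

Answer: (11, 50, 256)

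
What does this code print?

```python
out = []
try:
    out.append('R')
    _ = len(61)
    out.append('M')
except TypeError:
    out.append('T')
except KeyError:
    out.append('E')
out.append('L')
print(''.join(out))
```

Execution trace: 'R' (try body) → 'T' (except TypeError) → 'L' (after the try/except). Output: RTL

Answer: RTL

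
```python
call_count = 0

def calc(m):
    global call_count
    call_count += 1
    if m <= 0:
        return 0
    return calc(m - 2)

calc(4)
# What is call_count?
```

Linear recursion stepping by 2: 3 calls from m=4 down to ≤0.

Answer: 3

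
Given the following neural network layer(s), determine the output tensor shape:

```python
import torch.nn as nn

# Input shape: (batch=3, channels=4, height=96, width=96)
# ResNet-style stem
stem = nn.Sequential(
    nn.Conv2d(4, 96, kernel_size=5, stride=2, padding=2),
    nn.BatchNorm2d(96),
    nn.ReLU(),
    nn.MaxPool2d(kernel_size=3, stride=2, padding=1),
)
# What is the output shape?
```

Input: (3, 4, 96, 96) -> after Conv2d 5x5 stride=2: (3, 96, 48, 48) -> Output: (3, 96, 24, 24)

Answer: (3, 96, 24, 24)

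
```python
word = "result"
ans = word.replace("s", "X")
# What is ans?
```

Trace:
`word = "result"` → word = 'result'
`ans = word.replace("s", "X")` → ans = 'reXult'
So ans = 'reXult'

Answer: 'reXult'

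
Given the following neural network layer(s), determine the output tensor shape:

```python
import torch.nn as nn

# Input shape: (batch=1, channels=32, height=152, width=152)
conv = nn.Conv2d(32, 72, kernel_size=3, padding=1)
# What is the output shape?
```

Input: (1, 32, 152, 152) -> Output: (1, 72, 152, 152)

Answer: (1, 72, 152, 152)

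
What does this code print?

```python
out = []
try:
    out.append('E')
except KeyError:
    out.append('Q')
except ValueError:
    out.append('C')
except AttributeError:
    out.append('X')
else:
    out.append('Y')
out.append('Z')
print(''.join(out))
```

Execution trace: 'E' (try body, no exception) → 'Y' (else) → 'Z' (after the try/except). Output: EYZ

Answer: EYZ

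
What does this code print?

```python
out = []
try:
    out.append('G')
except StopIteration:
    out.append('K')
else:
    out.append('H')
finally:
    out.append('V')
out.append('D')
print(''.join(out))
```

Execution trace: 'G' (try body, no exception) → 'H' (else) → 'V' (finally) → 'D' (after the try/except). Output: GHVD

Answer: GHVD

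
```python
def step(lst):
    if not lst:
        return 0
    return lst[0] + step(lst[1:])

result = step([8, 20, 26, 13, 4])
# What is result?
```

8 + 20 + 26 + 13 + 4 + 0 = 71

Answer: 71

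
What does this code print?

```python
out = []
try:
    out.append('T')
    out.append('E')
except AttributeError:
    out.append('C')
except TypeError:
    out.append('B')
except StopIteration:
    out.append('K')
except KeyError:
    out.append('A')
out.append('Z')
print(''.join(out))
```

Execution trace: 'T' (try body) → 'E' (try body, no exception) → 'Z' (after the try/except). Output: TEZ

Answer: TEZ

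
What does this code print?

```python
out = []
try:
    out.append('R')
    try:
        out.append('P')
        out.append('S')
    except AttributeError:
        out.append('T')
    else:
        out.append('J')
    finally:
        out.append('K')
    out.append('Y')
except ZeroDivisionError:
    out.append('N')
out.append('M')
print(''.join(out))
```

Execution trace: 'R' (try body) → 'P' (inner try body) → 'S' (inner try body, no exception) → 'J' (inner else) → 'K' (inner finally) → 'Y' (try body, no exception) → 'M' (after the try/except). Output: RPSJKYM

Answer: RPSJKYM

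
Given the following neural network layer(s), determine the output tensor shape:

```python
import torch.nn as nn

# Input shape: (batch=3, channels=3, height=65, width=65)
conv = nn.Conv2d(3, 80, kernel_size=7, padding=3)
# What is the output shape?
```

Input: (3, 3, 65, 65) -> Output: (3, 80, 65, 65)

Answer: (3, 80, 65, 65)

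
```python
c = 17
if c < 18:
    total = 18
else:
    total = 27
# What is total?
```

Trace:
`c = 17` → c = 17
`if c < 18: ...` → c < 18 is True → total = 18
So total = 18

Answer: 18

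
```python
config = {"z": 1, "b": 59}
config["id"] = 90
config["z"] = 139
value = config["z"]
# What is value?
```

Trace:
`config = {"z": 1, "b": 59}` → config = {'z': 1, 'b': 59}
`config["id"] = 90` → config = {'z': 1, 'b': 59, 'id': 90}
`config["z"] = 139` → config = {'z': 139, 'b': 59, 'id': 90}
`value = config["z"]` → value = 139
So value = 139

Answer: 139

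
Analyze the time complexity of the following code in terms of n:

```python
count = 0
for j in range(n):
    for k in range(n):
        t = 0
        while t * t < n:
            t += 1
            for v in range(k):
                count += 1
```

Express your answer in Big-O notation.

Each loop level contributes: n × n × √n × n. Multiplying the contributions gives O(n^3√n).

Answer: O(n^3√n)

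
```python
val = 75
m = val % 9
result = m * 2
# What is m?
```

Trace:
`val = 75` → val = 75
`m = val % 9` → m = 3
`result = m * 2` → result = 6
So m = 3

Answer: 3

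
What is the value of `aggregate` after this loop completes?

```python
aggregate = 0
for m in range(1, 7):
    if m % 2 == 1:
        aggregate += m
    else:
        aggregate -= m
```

Add odd, subtract even
`aggregate` takes the values: 0 → 1 → -1 → 2 → -2 → 3 → -3

Answer: -3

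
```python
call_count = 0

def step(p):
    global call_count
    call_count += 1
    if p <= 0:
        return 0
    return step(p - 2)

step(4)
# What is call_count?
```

Linear recursion stepping by 2: 3 calls from p=4 down to ≤0.

Answer: 3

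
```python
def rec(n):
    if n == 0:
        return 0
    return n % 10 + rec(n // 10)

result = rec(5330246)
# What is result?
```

Sum of digits of 5330246: 6 + 4 + 2 + 0 + 3 + 3 + 5 = 23

Answer: 23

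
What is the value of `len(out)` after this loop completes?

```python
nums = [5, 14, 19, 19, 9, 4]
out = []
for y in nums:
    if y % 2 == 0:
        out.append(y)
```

Count even numbers in [5, 14, 19, 19, 9, 4]
`out` takes the values: [] → [14] → [14, 4]
So `len(out)` = 2

Answer: 2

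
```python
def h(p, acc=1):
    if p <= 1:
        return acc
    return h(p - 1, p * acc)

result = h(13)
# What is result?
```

Accumulator trace (n, acc): (13, 1) -> (12, 13) -> (11, 156) -> (10, 1716) -> (9, 17160) -> (8, 154440) -> (7, 1235520) -> (6, 8648640) -> (5, 51891840) -> (4, 259459200) -> (3, 1037836800) -> (2, 3113510400) -> (1, 6227020800) -> return 6227020800

Answer: 6227020800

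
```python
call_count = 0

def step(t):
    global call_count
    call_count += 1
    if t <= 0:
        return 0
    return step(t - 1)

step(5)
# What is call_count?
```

Linear recursion stepping by 1: 6 calls from t=5 down to ≤0.

Answer: 6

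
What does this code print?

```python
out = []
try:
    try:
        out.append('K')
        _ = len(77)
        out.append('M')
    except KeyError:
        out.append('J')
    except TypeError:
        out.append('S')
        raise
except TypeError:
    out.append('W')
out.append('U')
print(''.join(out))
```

Execution trace: 'K' (inner try body) → 'S' (inner except TypeError) → 'W' (outer except TypeError) → 'U' (after the try/except). Output: KSWU

Answer: KSWU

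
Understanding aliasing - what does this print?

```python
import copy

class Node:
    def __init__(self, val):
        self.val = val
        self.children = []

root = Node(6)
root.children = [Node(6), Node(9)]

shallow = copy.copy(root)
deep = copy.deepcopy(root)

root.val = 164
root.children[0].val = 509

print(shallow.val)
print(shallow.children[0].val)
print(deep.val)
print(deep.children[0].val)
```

Key concept: deep copy with custom objects.
Step by step:
`root = Node(6)` → root = Node(val=6, children=[])
`root.children = [Node(6), Node(9)]` → root = Node(val=6, children=[Node(val=6, children=[]), Node(val=9, children=[])])
`shallow = copy.copy(root)` → shallow = Node(val=6, children=[Node(val=6, children=[]), Node(val=9, children=[])])
`deep = copy.deepcopy(root)` → deep = Node(val=6, children=[Node(val=6, children=[]), Node(val=9, children=[])])
`root.val = 164` → root = Node(val=164, children=[Node(val=6, children=[]), Node(val=9, children=[])])
`root.children[0].val = 509` → root = Node(val=164, children=[Node(val=509, children=[]), Node(val=9, children=[])]); shallow = Node(val=6, children=[Node(val=509, children=[]), Node(val=9, children=[])])
`print(shallow.val)` → prints 6
`print(shallow.children[0].val)` → prints 509
`print(deep.val)` → prints 6
`print(deep.children[0].val)` → prints 6

Answer:
6
509
6
6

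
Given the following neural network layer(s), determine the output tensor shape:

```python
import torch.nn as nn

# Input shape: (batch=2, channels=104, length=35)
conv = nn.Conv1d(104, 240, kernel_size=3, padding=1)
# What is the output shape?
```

Input: (2, 104, 35) -> Output: (2, 240, 35)

Answer: (2, 240, 35)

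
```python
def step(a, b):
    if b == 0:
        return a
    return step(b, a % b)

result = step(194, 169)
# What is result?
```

step(194, 169) -> step(169, 25) -> step(25, 19) -> step(19, 6) -> step(6, 1) -> step(1, 0) -> 1

Answer: 1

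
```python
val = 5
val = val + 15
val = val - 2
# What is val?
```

Trace:
`val = 5` → val = 5
`val = val + 15` → val = 20
`val = val - 2` → val = 18
So val = 18

Answer: 18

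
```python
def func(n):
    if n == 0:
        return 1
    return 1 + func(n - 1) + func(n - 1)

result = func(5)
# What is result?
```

func(n) = 1 + 2·func(n-1), func(0)=1. Closed form: (1+1)·2^5 - 1 = 63.

Answer: 63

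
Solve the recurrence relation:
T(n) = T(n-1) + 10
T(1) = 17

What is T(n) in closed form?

Unrolling: T(n) = T(1) + 10·(n-1) = 17 + 10(n-1) = 10n + 7.

Answer: T(n) = 10n + 7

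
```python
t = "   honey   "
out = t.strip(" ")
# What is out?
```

Trace:
`t = "   honey   "` → t = '   honey   '
`out = t.strip(" ")` → out = 'honey'
So out = 'honey'

Answer: 'honey'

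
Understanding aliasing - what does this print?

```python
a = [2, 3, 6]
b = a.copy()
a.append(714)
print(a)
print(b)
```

Key concept: list.copy() creates independent copy.
Step by step:
`a = [2, 3, 6]` → a = [2, 3, 6]
`b = a.copy()` → b = [2, 3, 6]
`a.append(714)` → a = [2, 3, 6, 714]
`print(a)` → prints [2, 3, 6, 714]
`print(b)` → prints [2, 3, 6]

Answer:
[2, 3, 6, 714]
[2, 3, 6]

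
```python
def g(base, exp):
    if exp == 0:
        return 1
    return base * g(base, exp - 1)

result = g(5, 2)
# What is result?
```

g(5, 2) = 5 * 5 = 25

Answer: 25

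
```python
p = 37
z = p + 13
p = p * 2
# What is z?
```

Trace:
`p = 37` → p = 37
`z = p + 13` → z = 50
`p = p * 2` → p = 74
So z = 50

Answer: 50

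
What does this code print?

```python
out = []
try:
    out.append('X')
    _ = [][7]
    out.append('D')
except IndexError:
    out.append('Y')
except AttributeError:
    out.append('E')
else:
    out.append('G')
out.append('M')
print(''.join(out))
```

Execution trace: 'X' (try body) → 'Y' (except IndexError) → 'M' (after the try/except). Output: XYM

Answer: XYM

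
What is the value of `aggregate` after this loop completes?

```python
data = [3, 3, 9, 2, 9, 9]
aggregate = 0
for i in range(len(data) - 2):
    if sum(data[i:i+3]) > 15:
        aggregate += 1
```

Count windows with sum > 15
`aggregate` takes the values: 0 → 1 → 2

Answer: 2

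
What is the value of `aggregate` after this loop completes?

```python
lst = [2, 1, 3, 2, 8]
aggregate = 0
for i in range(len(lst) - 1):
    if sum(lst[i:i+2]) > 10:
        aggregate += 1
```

Count windows with sum > 10
`aggregate` takes the values: 0

Answer: 0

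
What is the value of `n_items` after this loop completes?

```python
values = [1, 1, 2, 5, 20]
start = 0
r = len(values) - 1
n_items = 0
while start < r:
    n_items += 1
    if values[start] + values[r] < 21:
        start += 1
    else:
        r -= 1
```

Steps to find pair summing to 21
`n_items` takes the values: 0 → 1 → 2 → 3 → 4

Answer: 4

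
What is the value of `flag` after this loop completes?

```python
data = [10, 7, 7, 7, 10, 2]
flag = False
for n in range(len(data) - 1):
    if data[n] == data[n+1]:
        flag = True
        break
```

Check consecutive duplicates in [10, 7, 7, 7, 10, 2]
`flag` takes the values: False → True

Answer: True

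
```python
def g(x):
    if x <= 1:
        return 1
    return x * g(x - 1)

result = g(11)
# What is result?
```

g(11) = 11 * 10 * 9 * 8 * 7 * 6 * 5 * 4 * 3 * 2 * 1 = 39916800

Answer: 39916800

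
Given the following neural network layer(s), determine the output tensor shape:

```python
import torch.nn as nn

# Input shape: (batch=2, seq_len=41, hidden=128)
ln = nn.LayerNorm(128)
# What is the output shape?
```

Input: (2, 41, 128) -> Output: (2, 41, 128)

Answer: (2, 41, 128)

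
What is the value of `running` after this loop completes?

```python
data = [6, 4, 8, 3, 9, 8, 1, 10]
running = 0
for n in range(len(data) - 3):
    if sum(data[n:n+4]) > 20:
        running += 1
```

Count windows with sum > 20
`running` takes the values: 0 → 1 → 2 → 3 → 4 → 5

Answer: 5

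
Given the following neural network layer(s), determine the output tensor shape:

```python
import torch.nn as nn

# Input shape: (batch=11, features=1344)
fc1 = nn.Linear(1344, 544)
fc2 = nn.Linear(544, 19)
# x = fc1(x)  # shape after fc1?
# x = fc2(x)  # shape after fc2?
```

Input: (11, 1344) -> after fc1: (11, 544) -> Output: (11, 19)

Answer: (11, 19)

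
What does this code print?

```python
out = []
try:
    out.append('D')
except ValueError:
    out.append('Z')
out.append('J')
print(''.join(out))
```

Execution trace: 'D' (try body, no exception) → 'J' (after the try/except). Output: DJ

Answer: DJ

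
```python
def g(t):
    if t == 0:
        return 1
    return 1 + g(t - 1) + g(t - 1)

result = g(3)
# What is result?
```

g(t) = 1 + 2·g(t-1), g(0)=1. Closed form: (1+1)·2^3 - 1 = 15.

Answer: 15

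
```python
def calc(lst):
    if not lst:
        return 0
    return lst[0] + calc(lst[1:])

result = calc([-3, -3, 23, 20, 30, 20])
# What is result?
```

(-3) + (-3) + 23 + 20 + 30 + 20 + 0 = 87

Answer: 87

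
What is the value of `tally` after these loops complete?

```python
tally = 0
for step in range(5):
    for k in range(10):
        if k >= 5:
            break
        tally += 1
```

Inner breaks at 5, outer runs 5 times
`tally` takes the values: 0 → 1 → 2 → 3 → 4 → 5 → 6 → 7 → 8 → 9 → 10 → 11 → 12 → 13 → 14 → 15 → 16 → 17 → 18 → 19 → 20 → 21 → 22 → 23 → 24 → 25

Answer: 25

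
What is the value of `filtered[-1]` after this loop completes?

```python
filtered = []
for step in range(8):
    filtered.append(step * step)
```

Last element of squares 0 to 7
`filtered` takes the values: [] → [0] → [0, 1] → [0, 1, 4] → [0, 1, 4, 9] → [0, 1, 4, 9, 16] → [0, 1, 4, 9, 16, 25] → [0, 1, 4, 9, 16, 25, 36] → [0, 1, 4, 9, 16, 25, 36, 49]
So `filtered[-1]` = 49

Answer: 49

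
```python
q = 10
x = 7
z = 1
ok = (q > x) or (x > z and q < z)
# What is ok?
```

Trace:
`q = 10` → q = 10
`x = 7` → x = 7
`z = 1` → z = 1
`ok = (q > x) or (x > z and q < z)` → ok = True
So ok = True

Answer: True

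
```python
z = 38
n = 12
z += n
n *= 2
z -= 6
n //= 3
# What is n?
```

Trace:
`z = 38` → z = 38
`n = 12` → n = 12
`z += n` → z = 50
`n *= 2` → n = 24
`z -= 6` → z = 44
`n //= 3` → n = 8
So n = 8

Answer: 8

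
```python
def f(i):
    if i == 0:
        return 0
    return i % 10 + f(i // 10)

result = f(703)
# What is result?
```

Sum of digits of 703: 3 + 0 + 7 = 10

Answer: 10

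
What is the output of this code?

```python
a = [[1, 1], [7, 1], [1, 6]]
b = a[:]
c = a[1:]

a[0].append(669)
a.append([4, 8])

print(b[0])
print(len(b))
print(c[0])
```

Key concept: slice with nested mutation.
Step by step:
`a = [[1, 1], [7, 1], [1, 6]]` → a = [[1, 1], [7, 1], [1, 6]]
`b = a[:]` → b = [[1, 1], [7, 1], [1, 6]]
`c = a[1:]` → c = [[7, 1], [1, 6]]
`a[0].append(669)` → a = [[1, 1, 669], [7, 1], [1, 6]]; b = [[1, 1, 669], [7, 1], [1, 6]]
`a.append([4, 8])` → a = [[1, 1, 669], [7, 1], [1, 6], [4, 8]]
`print(b[0])` → prints [1, 1, 669]
`print(len(b))` → prints 3
`print(c[0])` → prints [7, 1]

Answer:
[1, 1, 669]
3
[7, 1]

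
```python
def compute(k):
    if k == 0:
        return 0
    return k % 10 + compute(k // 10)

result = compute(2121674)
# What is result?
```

Sum of digits of 2121674: 4 + 7 + 6 + 1 + 2 + 1 + 2 = 23

Answer: 23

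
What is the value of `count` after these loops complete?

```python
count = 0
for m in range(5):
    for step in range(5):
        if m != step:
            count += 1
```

5² - 5 (exclude diagonal)
`count` takes the values: 0 → 1 → 2 → 3 → 4 → 5 → 6 → 7 → 8 → 9 → 10 → 11 → 12 → 13 → 14 → 15 → 16 → 17 → 18 → 19 → 20

Answer: 20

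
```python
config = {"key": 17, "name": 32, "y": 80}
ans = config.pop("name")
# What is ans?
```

Trace:
`config = {"key": 17, "name": 32, "y": 80}` → config = {'key': 17, 'name': 32, 'y': 80}
`ans = config.pop("name")` → config = {'key': 17, 'y': 80}; ans = 32
So ans = 32

Answer: 32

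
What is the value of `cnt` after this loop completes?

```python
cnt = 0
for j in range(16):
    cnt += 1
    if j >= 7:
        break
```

Loop breaks when j reaches 7, cnt is 8
`cnt` takes the values: 0 → 1 → 2 → 3 → 4 → 5 → 6 → 7 → 8

Answer: 8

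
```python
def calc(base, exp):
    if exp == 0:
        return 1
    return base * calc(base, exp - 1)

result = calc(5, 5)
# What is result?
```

calc(5, 5) = 5 * 5 * 5 * 5 * 5 = 3125

Answer: 3125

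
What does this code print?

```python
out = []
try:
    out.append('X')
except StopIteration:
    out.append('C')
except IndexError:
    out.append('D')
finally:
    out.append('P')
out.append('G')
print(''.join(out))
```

Execution trace: 'X' (try body, no exception) → 'P' (finally) → 'G' (after the try/except). Output: XPG

Answer: XPG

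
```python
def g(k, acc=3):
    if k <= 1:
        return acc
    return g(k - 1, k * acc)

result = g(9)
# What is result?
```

Accumulator trace (n, acc): (9, 3) -> (8, 27) -> (7, 216) -> (6, 1512) -> (5, 9072) -> (4, 45360) -> (3, 181440) -> (2, 544320) -> (1, 1088640) -> return 1088640

Answer: 1088640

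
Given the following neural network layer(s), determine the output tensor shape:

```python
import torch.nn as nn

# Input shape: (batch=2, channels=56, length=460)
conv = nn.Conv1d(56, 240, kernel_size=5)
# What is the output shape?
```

Input: (2, 56, 460) -> Output: (2, 240, 456)

Answer: (2, 240, 456)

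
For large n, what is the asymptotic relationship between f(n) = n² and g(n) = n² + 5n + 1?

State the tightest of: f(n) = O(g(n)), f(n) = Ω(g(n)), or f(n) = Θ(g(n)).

n² vs n² + 5n + 1: f(n) = Θ(g(n)) — they are asymptotically equivalent (lower-order terms are dominated).

Answer: f(n) = Θ(g(n)) — they are asymptotically equivalent (lower-order terms are dominated).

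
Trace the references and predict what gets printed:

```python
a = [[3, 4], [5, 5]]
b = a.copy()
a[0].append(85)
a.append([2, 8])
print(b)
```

Key concept: shallow copy with nested lists.
Step by step:
`a = [[3, 4], [5, 5]]` → a = [[3, 4], [5, 5]]
`b = a.copy()` → b = [[3, 4], [5, 5]]
`a[0].append(85)` → a = [[3, 4, 85], [5, 5]]; b = [[3, 4, 85], [5, 5]]
`a.append([2, 8])` → a = [[3, 4, 85], [5, 5], [2, 8]]
`print(b)` → prints [[3, 4, 85], [5, 5]]

Answer: [[3, 4, 85], [5, 5]]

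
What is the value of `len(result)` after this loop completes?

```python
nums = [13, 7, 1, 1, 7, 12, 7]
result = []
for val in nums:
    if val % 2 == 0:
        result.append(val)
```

Count even numbers in [13, 7, 1, 1, 7, 12, 7]
`result` takes the values: [] → [12]
So `len(result)` = 1

Answer: 1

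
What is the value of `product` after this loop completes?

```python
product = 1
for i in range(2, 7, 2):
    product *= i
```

Product of even numbers 2 to 6
`product` takes the values: 1 → 2 → 8 → 48

Answer: 48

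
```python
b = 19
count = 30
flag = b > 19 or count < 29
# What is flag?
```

Trace:
`b = 19` → b = 19
`count = 30` → count = 30
`flag = b > 19 or count < 29` → flag = False
So flag = False

Answer: False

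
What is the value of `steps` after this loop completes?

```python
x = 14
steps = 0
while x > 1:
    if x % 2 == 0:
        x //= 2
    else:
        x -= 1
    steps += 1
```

Steps to reduce 14 to 1
`steps` takes the values: 0 → 1 → 2 → 3 → 4 → 5

Answer: 5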